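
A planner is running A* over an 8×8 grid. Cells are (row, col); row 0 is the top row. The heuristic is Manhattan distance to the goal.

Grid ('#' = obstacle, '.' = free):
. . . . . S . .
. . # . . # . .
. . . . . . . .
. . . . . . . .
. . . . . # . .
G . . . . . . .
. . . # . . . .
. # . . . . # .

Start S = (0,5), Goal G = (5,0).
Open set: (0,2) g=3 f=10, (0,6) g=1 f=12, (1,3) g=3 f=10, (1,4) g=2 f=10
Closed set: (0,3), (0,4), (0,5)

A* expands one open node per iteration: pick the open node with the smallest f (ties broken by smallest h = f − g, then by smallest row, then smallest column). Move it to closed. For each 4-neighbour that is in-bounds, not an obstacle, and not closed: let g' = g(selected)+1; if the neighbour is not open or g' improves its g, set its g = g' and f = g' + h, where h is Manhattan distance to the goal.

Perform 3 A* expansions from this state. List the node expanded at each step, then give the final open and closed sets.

order=[(0,2) → (0,1) → (0,0)]; open=[(0,6) g=1 f=12, (1,0) g=6 f=10, (1,1) g=5 f=10, (1,3) g=3 f=10, (1,4) g=2 f=10]; closed=[(0,0), (0,1), (0,2), (0,3), (0,4), (0,5)]

step 1: expand (0,2) (f=10, h=7) → closed; open now [(0,1) g=4 f=10, (0,6) g=1 f=12, (1,3) g=3 f=10, (1,4) g=2 f=10]
step 2: expand (0,1) (f=10, h=6) → closed; open now [(0,0) g=5 f=10, (0,6) g=1 f=12, (1,1) g=5 f=10, (1,3) g=3 f=10, (1,4) g=2 f=10]
step 3: expand (0,0) (f=10, h=5) → closed; open now [(0,6) g=1 f=12, (1,0) g=6 f=10, (1,1) g=5 f=10, (1,3) g=3 f=10, (1,4) g=2 f=10]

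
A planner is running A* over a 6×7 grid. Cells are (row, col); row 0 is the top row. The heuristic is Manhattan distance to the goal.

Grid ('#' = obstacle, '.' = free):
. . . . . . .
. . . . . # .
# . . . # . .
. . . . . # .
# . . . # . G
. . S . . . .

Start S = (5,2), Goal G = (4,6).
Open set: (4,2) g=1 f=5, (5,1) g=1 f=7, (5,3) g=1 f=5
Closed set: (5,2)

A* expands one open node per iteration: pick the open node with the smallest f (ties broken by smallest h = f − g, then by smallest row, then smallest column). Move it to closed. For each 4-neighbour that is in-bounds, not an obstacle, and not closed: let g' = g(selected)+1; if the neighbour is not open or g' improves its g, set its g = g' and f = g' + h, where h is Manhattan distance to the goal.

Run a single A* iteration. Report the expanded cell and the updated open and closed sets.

expanded=(4,2); open=[(3,2) g=2 f=7, (4,1) g=2 f=7, (4,3) g=2 f=5, (5,1) g=1 f=7, (5,3) g=1 f=5]; closed=[(4,2), (5,2)]

step 1: expand (4,2) (f=5, h=4) → closed; open now [(3,2) g=2 f=7, (4,1) g=2 f=7, (4,3) g=2 f=5, (5,1) g=1 f=7, (5,3) g=1 f=5]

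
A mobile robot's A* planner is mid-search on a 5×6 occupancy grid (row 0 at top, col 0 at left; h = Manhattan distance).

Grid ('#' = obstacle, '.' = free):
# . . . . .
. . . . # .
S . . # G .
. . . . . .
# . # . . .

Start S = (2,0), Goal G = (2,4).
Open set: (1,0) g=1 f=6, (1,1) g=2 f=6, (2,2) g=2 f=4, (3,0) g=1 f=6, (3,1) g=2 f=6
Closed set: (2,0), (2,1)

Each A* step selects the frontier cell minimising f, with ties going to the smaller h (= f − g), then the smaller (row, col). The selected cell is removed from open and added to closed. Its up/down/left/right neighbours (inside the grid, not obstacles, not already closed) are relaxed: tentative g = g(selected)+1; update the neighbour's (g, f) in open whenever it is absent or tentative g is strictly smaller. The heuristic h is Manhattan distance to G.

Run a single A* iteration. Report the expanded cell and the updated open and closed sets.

step 1: expand (2,2) (f=4, h=2) → closed; open now [(1,0) g=1 f=6, (1,1) g=2 f=6, (1,2) g=3 f=6, (3,0) g=1 f=6, (3,1) g=2 f=6, (3,2) g=3 f=6]

expanded=(2,2); open=[(1,0) g=1 f=6, (1,1) g=2 f=6, (1,2) g=3 f=6, (3,0) g=1 f=6, (3,1) g=2 f=6, (3,2) g=3 f=6]; closed=[(2,0), (2,1), (2,2)]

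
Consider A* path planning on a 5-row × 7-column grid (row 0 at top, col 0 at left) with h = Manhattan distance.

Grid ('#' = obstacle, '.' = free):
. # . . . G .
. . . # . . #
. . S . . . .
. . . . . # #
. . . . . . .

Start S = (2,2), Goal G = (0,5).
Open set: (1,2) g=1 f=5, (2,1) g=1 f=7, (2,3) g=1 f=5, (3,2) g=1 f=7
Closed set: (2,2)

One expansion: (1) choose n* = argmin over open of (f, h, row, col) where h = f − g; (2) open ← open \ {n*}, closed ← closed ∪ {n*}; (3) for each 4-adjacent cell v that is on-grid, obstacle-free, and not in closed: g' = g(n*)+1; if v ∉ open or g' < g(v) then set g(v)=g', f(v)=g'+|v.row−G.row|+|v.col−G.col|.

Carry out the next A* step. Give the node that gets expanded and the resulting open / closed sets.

step 1: expand (1,2) (f=5, h=4) → closed; open now [(0,2) g=2 f=5, (1,1) g=2 f=7, (2,1) g=1 f=7, (2,3) g=1 f=5, (3,2) g=1 f=7]

expanded=(1,2); open=[(0,2) g=2 f=5, (1,1) g=2 f=7, (2,1) g=1 f=7, (2,3) g=1 f=5, (3,2) g=1 f=7]; closed=[(1,2), (2,2)]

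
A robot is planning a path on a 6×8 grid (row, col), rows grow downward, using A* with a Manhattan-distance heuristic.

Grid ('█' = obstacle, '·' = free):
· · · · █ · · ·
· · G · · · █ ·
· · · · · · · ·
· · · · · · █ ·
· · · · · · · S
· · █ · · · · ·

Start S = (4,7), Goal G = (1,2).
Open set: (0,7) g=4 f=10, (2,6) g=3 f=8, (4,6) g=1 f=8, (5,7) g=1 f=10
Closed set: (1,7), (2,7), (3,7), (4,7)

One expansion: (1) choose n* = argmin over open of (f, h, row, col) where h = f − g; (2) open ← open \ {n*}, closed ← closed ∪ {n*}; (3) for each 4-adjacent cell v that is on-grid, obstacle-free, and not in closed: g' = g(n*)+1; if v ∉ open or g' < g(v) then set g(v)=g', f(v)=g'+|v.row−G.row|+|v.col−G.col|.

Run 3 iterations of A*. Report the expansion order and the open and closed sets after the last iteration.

step 1: expand (2,6) (f=8, h=5) → closed; open now [(0,7) g=4 f=10, (2,5) g=4 f=8, (4,6) g=1 f=8, (5,7) g=1 f=10]
step 2: expand (2,5) (f=8, h=4) → closed; open now [(0,7) g=4 f=10, (1,5) g=5 f=8, (2,4) g=5 f=8, (3,5) g=5 f=10, (4,6) g=1 f=8, (5,7) g=1 f=10]
step 3: expand (1,5) (f=8, h=3) → closed; open now [(0,5) g=6 f=10, (0,7) g=4 f=10, (1,4) g=6 f=8, (2,4) g=5 f=8, (3,5) g=5 f=10, (4,6) g=1 f=8, (5,7) g=1 f=10]

order=[(2,6) → (2,5) → (1,5)]; open=[(0,5) g=6 f=10, (0,7) g=4 f=10, (1,4) g=6 f=8, (2,4) g=5 f=8, (3,5) g=5 f=10, (4,6) g=1 f=8, (5,7) g=1 f=10]; closed=[(1,5), (1,7), (2,5), (2,6), (2,7), (3,7), (4,7)]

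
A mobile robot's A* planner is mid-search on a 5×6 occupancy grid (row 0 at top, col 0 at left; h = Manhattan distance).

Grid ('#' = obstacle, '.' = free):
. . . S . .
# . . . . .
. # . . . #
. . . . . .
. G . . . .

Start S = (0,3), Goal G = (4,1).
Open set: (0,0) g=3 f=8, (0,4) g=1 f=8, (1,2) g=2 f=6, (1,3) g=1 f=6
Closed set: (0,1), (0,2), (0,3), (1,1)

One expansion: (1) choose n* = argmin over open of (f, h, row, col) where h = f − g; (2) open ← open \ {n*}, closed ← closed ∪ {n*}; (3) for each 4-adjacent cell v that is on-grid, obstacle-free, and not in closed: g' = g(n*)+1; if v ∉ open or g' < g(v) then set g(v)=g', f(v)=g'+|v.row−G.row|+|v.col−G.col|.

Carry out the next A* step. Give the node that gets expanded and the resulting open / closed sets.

expanded=(1,2); open=[(0,0) g=3 f=8, (0,4) g=1 f=8, (1,3) g=1 f=6, (2,2) g=3 f=6]; closed=[(0,1), (0,2), (0,3), (1,1), (1,2)]

step 1: expand (1,2) (f=6, h=4) → closed; open now [(0,0) g=3 f=8, (0,4) g=1 f=8, (1,3) g=1 f=6, (2,2) g=3 f=6]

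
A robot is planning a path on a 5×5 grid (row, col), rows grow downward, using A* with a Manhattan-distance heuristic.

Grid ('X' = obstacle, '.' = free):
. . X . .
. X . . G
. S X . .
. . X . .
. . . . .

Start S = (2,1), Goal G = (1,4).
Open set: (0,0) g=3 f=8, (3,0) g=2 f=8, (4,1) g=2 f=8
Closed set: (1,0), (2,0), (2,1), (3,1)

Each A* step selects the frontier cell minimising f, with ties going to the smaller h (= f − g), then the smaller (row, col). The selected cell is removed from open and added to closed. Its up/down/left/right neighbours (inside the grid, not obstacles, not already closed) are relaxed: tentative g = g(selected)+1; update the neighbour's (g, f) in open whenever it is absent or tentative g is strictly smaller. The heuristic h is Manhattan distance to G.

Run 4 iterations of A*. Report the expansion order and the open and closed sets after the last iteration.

step 1: expand (0,0) (f=8, h=5) → closed; open now [(0,1) g=4 f=8, (3,0) g=2 f=8, (4,1) g=2 f=8]
step 2: expand (0,1) (f=8, h=4) → closed; open now [(3,0) g=2 f=8, (4,1) g=2 f=8]
step 3: expand (3,0) (f=8, h=6) → closed; open now [(4,0) g=3 f=10, (4,1) g=2 f=8]
step 4: expand (4,1) (f=8, h=6) → closed; open now [(4,0) g=3 f=10, (4,2) g=3 f=8]

order=[(0,0) → (0,1) → (3,0) → (4,1)]; open=[(4,0) g=3 f=10, (4,2) g=3 f=8]; closed=[(0,0), (0,1), (1,0), (2,0), (2,1), (3,0), (3,1), (4,1)]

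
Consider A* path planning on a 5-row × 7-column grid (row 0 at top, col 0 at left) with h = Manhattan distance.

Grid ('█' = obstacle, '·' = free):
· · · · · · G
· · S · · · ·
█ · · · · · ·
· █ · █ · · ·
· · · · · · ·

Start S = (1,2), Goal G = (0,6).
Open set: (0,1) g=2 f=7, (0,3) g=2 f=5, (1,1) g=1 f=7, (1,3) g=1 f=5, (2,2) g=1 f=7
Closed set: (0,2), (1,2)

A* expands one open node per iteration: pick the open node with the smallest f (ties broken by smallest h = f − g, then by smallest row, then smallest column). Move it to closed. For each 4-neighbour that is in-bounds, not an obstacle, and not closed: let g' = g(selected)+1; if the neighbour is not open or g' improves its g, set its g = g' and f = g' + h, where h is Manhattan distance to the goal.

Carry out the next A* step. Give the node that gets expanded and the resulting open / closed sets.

step 1: expand (0,3) (f=5, h=3) → closed; open now [(0,1) g=2 f=7, (0,4) g=3 f=5, (1,1) g=1 f=7, (1,3) g=1 f=5, (2,2) g=1 f=7]

expanded=(0,3); open=[(0,1) g=2 f=7, (0,4) g=3 f=5, (1,1) g=1 f=7, (1,3) g=1 f=5, (2,2) g=1 f=7]; closed=[(0,2), (0,3), (1,2)]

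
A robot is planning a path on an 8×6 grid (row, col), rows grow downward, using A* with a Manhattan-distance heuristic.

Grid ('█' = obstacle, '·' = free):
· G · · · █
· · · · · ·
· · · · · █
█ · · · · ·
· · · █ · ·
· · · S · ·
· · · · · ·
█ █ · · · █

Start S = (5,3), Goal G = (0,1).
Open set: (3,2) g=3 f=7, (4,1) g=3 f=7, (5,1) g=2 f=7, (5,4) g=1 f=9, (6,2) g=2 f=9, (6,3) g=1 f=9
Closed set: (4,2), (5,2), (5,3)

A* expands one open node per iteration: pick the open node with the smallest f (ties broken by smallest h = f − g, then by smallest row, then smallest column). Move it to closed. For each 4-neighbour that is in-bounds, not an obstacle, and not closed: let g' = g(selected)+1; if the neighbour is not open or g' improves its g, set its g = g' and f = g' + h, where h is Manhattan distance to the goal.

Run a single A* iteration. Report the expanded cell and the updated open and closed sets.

step 1: expand (3,2) (f=7, h=4) → closed; open now [(2,2) g=4 f=7, (3,1) g=4 f=7, (3,3) g=4 f=9, (4,1) g=3 f=7, (5,1) g=2 f=7, (5,4) g=1 f=9, (6,2) g=2 f=9, (6,3) g=1 f=9]

expanded=(3,2); open=[(2,2) g=4 f=7, (3,1) g=4 f=7, (3,3) g=4 f=9, (4,1) g=3 f=7, (5,1) g=2 f=7, (5,4) g=1 f=9, (6,2) g=2 f=9, (6,3) g=1 f=9]; closed=[(3,2), (4,2), (5,2), (5,3)]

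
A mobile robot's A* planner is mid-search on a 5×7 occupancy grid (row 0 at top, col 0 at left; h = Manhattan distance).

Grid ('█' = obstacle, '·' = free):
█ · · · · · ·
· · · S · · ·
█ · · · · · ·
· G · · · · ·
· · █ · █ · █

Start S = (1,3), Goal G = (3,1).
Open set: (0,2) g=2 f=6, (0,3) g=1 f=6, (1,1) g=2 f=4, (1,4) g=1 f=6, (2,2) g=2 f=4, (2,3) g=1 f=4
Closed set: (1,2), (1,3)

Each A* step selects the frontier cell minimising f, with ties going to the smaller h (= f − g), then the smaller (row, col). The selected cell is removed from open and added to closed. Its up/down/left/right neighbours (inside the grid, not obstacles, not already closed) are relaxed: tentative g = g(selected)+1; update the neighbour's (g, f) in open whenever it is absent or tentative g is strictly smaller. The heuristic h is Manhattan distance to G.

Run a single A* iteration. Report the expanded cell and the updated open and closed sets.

expanded=(1,1); open=[(0,1) g=3 f=6, (0,2) g=2 f=6, (0,3) g=1 f=6, (1,0) g=3 f=6, (1,4) g=1 f=6, (2,1) g=3 f=4, (2,2) g=2 f=4, (2,3) g=1 f=4]; closed=[(1,1), (1,2), (1,3)]

step 1: expand (1,1) (f=4, h=2) → closed; open now [(0,1) g=3 f=6, (0,2) g=2 f=6, (0,3) g=1 f=6, (1,0) g=3 f=6, (1,4) g=1 f=6, (2,1) g=3 f=4, (2,2) g=2 f=4, (2,3) g=1 f=4]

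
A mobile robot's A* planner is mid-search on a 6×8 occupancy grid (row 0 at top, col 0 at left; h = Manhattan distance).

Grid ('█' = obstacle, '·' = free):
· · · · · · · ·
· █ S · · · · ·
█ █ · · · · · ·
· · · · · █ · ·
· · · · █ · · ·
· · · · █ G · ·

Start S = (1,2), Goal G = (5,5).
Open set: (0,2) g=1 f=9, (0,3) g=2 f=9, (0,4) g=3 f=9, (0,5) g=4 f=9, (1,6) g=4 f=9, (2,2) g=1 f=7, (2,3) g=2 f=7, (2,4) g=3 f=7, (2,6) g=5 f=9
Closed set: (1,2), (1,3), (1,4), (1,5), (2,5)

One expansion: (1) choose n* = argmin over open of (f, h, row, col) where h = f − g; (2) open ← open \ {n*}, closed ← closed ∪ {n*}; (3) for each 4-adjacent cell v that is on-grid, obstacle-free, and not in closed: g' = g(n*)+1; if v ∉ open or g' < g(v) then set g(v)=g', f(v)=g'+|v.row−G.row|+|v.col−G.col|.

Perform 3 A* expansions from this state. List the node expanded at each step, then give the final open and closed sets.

step 1: expand (2,4) (f=7, h=4) → closed; open now [(0,2) g=1 f=9, (0,3) g=2 f=9, (0,4) g=3 f=9, (0,5) g=4 f=9, (1,6) g=4 f=9, (2,2) g=1 f=7, (2,3) g=2 f=7, (2,6) g=5 f=9, (3,4) g=4 f=7]
step 2: expand (3,4) (f=7, h=3) → closed; open now [(0,2) g=1 f=9, (0,3) g=2 f=9, (0,4) g=3 f=9, (0,5) g=4 f=9, (1,6) g=4 f=9, (2,2) g=1 f=7, (2,3) g=2 f=7, (2,6) g=5 f=9, (3,3) g=5 f=9]
step 3: expand (2,3) (f=7, h=5) → closed; open now [(0,2) g=1 f=9, (0,3) g=2 f=9, (0,4) g=3 f=9, (0,5) g=4 f=9, (1,6) g=4 f=9, (2,2) g=1 f=7, (2,6) g=5 f=9, (3,3) g=3 f=7]

order=[(2,4) → (3,4) → (2,3)]; open=[(0,2) g=1 f=9, (0,3) g=2 f=9, (0,4) g=3 f=9, (0,5) g=4 f=9, (1,6) g=4 f=9, (2,2) g=1 f=7, (2,6) g=5 f=9, (3,3) g=3 f=7]; closed=[(1,2), (1,3), (1,4), (1,5), (2,3), (2,4), (2,5), (3,4)]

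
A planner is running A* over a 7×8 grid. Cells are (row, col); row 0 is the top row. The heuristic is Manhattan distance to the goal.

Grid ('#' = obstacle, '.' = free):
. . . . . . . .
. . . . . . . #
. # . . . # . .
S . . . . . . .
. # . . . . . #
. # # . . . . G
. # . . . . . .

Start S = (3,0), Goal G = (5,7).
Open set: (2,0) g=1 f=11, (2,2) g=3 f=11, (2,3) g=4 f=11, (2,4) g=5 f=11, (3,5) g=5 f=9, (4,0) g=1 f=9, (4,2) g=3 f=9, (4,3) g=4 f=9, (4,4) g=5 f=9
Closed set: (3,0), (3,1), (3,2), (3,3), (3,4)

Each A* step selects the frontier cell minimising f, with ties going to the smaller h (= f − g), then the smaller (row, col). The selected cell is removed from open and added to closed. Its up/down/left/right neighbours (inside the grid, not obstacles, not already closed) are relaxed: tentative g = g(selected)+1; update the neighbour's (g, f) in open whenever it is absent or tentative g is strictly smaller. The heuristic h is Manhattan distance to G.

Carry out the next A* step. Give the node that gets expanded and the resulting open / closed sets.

expanded=(3,5); open=[(2,0) g=1 f=11, (2,2) g=3 f=11, (2,3) g=4 f=11, (2,4) g=5 f=11, (3,6) g=6 f=9, (4,0) g=1 f=9, (4,2) g=3 f=9, (4,3) g=4 f=9, (4,4) g=5 f=9, (4,5) g=6 f=9]; closed=[(3,0), (3,1), (3,2), (3,3), (3,4), (3,5)]

step 1: expand (3,5) (f=9, h=4) → closed; open now [(2,0) g=1 f=11, (2,2) g=3 f=11, (2,3) g=4 f=11, (2,4) g=5 f=11, (3,6) g=6 f=9, (4,0) g=1 f=9, (4,2) g=3 f=9, (4,3) g=4 f=9, (4,4) g=5 f=9, (4,5) g=6 f=9]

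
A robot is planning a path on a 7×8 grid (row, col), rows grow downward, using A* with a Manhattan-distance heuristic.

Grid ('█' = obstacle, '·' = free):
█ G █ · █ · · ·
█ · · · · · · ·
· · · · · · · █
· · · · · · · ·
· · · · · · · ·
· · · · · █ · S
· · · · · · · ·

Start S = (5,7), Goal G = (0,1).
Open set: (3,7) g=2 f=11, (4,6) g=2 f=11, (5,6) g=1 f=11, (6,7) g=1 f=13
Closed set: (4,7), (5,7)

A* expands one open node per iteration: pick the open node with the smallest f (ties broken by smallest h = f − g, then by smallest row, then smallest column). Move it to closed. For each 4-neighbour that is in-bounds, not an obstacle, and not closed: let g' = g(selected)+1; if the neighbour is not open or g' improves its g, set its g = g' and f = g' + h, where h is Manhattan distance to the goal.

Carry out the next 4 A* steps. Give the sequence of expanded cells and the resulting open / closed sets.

step 1: expand (3,7) (f=11, h=9) → closed; open now [(3,6) g=3 f=11, (4,6) g=2 f=11, (5,6) g=1 f=11, (6,7) g=1 f=13]
step 2: expand (3,6) (f=11, h=8) → closed; open now [(2,6) g=4 f=11, (3,5) g=4 f=11, (4,6) g=2 f=11, (5,6) g=1 f=11, (6,7) g=1 f=13]
step 3: expand (2,6) (f=11, h=7) → closed; open now [(1,6) g=5 f=11, (2,5) g=5 f=11, (3,5) g=4 f=11, (4,6) g=2 f=11, (5,6) g=1 f=11, (6,7) g=1 f=13]
step 4: expand (1,6) (f=11, h=6) → closed; open now [(0,6) g=6 f=11, (1,5) g=6 f=11, (1,7) g=6 f=13, (2,5) g=5 f=11, (3,5) g=4 f=11, (4,6) g=2 f=11, (5,6) g=1 f=11, (6,7) g=1 f=13]

order=[(3,7) → (3,6) → (2,6) → (1,6)]; open=[(0,6) g=6 f=11, (1,5) g=6 f=11, (1,7) g=6 f=13, (2,5) g=5 f=11, (3,5) g=4 f=11, (4,6) g=2 f=11, (5,6) g=1 f=11, (6,7) g=1 f=13]; closed=[(1,6), (2,6), (3,6), (3,7), (4,7), (5,7)]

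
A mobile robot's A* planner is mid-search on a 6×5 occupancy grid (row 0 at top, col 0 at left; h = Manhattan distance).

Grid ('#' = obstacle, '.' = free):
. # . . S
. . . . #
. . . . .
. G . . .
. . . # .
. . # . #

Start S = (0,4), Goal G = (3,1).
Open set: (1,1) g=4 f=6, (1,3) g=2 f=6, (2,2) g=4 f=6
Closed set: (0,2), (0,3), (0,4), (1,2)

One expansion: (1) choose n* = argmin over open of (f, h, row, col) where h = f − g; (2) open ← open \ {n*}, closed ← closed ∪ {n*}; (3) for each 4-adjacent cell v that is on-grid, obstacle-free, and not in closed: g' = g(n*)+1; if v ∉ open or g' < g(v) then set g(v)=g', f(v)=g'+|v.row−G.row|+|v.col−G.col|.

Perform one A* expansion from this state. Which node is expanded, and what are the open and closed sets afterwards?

expanded=(1,1); open=[(1,0) g=5 f=8, (1,3) g=2 f=6, (2,1) g=5 f=6, (2,2) g=4 f=6]; closed=[(0,2), (0,3), (0,4), (1,1), (1,2)]

step 1: expand (1,1) (f=6, h=2) → closed; open now [(1,0) g=5 f=8, (1,3) g=2 f=6, (2,1) g=5 f=6, (2,2) g=4 f=6]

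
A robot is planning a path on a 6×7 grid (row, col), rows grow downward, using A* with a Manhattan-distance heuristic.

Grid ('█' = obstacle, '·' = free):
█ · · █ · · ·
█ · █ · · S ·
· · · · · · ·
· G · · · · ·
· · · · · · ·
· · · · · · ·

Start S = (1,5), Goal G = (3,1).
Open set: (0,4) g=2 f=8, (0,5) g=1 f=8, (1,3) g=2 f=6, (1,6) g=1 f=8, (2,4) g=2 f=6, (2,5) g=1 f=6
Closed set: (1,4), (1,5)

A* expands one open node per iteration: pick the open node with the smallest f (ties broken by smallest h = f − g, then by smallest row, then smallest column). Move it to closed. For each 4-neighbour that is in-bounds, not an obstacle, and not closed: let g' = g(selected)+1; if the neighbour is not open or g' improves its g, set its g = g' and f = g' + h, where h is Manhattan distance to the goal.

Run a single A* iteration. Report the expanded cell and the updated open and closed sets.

expanded=(1,3); open=[(0,4) g=2 f=8, (0,5) g=1 f=8, (1,6) g=1 f=8, (2,3) g=3 f=6, (2,4) g=2 f=6, (2,5) g=1 f=6]; closed=[(1,3), (1,4), (1,5)]

step 1: expand (1,3) (f=6, h=4) → closed; open now [(0,4) g=2 f=8, (0,5) g=1 f=8, (1,6) g=1 f=8, (2,3) g=3 f=6, (2,4) g=2 f=6, (2,5) g=1 f=6]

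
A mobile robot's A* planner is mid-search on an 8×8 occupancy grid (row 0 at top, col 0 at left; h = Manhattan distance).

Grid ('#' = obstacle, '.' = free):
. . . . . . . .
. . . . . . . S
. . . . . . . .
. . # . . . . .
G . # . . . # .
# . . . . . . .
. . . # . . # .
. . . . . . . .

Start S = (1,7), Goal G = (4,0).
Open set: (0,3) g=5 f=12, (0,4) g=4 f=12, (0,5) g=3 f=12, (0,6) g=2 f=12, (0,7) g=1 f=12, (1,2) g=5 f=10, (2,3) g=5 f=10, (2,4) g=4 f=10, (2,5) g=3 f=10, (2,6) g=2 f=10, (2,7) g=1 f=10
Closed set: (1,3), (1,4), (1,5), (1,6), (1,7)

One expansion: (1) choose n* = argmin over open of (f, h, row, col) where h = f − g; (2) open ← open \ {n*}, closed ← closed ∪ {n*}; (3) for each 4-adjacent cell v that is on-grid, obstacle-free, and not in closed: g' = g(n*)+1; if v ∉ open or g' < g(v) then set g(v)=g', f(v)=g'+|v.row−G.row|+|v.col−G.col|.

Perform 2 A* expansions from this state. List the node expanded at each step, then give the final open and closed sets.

step 1: expand (1,2) (f=10, h=5) → closed; open now [(0,2) g=6 f=12, (0,3) g=5 f=12, (0,4) g=4 f=12, (0,5) g=3 f=12, (0,6) g=2 f=12, (0,7) g=1 f=12, (1,1) g=6 f=10, (2,2) g=6 f=10, (2,3) g=5 f=10, (2,4) g=4 f=10, (2,5) g=3 f=10, (2,6) g=2 f=10, (2,7) g=1 f=10]
step 2: expand (1,1) (f=10, h=4) → closed; open now [(0,1) g=7 f=12, (0,2) g=6 f=12, (0,3) g=5 f=12, (0,4) g=4 f=12, (0,5) g=3 f=12, (0,6) g=2 f=12, (0,7) g=1 f=12, (1,0) g=7 f=10, (2,1) g=7 f=10, (2,2) g=6 f=10, (2,3) g=5 f=10, (2,4) g=4 f=10, (2,5) g=3 f=10, (2,6) g=2 f=10, (2,7) g=1 f=10]

order=[(1,2) → (1,1)]; open=[(0,1) g=7 f=12, (0,2) g=6 f=12, (0,3) g=5 f=12, (0,4) g=4 f=12, (0,5) g=3 f=12, (0,6) g=2 f=12, (0,7) g=1 f=12, (1,0) g=7 f=10, (2,1) g=7 f=10, (2,2) g=6 f=10, (2,3) g=5 f=10, (2,4) g=4 f=10, (2,5) g=3 f=10, (2,6) g=2 f=10, (2,7) g=1 f=10]; closed=[(1,1), (1,2), (1,3), (1,4), (1,5), (1,6), (1,7)]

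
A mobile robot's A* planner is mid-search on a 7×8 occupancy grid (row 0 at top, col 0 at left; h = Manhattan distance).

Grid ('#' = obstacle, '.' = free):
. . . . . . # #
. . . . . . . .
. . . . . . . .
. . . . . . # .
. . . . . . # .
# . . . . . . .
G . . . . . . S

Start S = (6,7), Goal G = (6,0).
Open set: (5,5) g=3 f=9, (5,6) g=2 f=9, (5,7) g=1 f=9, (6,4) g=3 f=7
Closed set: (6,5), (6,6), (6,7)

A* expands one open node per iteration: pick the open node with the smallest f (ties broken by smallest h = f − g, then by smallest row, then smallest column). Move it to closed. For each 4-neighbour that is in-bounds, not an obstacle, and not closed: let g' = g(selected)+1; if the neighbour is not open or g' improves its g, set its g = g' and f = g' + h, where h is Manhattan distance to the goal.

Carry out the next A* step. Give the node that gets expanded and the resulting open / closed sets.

expanded=(6,4); open=[(5,4) g=4 f=9, (5,5) g=3 f=9, (5,6) g=2 f=9, (5,7) g=1 f=9, (6,3) g=4 f=7]; closed=[(6,4), (6,5), (6,6), (6,7)]

step 1: expand (6,4) (f=7, h=4) → closed; open now [(5,4) g=4 f=9, (5,5) g=3 f=9, (5,6) g=2 f=9, (5,7) g=1 f=9, (6,3) g=4 f=7]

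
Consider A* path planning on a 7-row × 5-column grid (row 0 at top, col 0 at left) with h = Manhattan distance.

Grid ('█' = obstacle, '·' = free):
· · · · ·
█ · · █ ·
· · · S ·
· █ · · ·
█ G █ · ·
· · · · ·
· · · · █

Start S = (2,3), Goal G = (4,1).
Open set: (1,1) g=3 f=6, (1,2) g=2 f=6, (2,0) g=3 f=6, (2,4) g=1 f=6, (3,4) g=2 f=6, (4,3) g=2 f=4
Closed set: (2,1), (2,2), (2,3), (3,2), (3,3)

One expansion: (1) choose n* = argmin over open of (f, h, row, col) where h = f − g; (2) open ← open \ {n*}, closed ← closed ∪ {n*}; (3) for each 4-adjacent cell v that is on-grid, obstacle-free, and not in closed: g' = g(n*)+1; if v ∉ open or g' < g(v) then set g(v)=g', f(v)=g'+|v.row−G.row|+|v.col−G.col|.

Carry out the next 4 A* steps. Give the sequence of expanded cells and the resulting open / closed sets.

step 1: expand (4,3) (f=4, h=2) → closed; open now [(1,1) g=3 f=6, (1,2) g=2 f=6, (2,0) g=3 f=6, (2,4) g=1 f=6, (3,4) g=2 f=6, (4,4) g=3 f=6, (5,3) g=3 f=6]
step 2: expand (1,1) (f=6, h=3) → closed; open now [(0,1) g=4 f=8, (1,2) g=2 f=6, (2,0) g=3 f=6, (2,4) g=1 f=6, (3,4) g=2 f=6, (4,4) g=3 f=6, (5,3) g=3 f=6]
step 3: expand (2,0) (f=6, h=3) → closed; open now [(0,1) g=4 f=8, (1,2) g=2 f=6, (2,4) g=1 f=6, (3,0) g=4 f=6, (3,4) g=2 f=6, (4,4) g=3 f=6, (5,3) g=3 f=6]
step 4: expand (3,0) (f=6, h=2) → closed; open now [(0,1) g=4 f=8, (1,2) g=2 f=6, (2,4) g=1 f=6, (3,4) g=2 f=6, (4,4) g=3 f=6, (5,3) g=3 f=6]

order=[(4,3) → (1,1) → (2,0) → (3,0)]; open=[(0,1) g=4 f=8, (1,2) g=2 f=6, (2,4) g=1 f=6, (3,4) g=2 f=6, (4,4) g=3 f=6, (5,3) g=3 f=6]; closed=[(1,1), (2,0), (2,1), (2,2), (2,3), (3,0), (3,2), (3,3), (4,3)]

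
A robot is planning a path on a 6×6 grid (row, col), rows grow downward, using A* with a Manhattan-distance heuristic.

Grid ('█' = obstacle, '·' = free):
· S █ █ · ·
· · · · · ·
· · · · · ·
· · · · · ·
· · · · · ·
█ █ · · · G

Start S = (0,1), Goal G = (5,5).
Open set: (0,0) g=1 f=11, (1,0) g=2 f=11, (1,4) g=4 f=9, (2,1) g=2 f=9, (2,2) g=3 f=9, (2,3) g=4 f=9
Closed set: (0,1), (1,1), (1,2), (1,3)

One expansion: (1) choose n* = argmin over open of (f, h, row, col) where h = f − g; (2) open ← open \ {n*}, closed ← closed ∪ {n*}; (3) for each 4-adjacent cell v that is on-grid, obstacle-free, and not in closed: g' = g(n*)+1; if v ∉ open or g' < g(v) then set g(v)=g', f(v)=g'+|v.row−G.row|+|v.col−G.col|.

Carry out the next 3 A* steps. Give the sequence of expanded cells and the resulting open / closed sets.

order=[(1,4) → (1,5) → (2,5)]; open=[(0,0) g=1 f=11, (0,4) g=5 f=11, (0,5) g=6 f=11, (1,0) g=2 f=11, (2,1) g=2 f=9, (2,2) g=3 f=9, (2,3) g=4 f=9, (2,4) g=5 f=9, (3,5) g=7 f=9]; closed=[(0,1), (1,1), (1,2), (1,3), (1,4), (1,5), (2,5)]

step 1: expand (1,4) (f=9, h=5) → closed; open now [(0,0) g=1 f=11, (0,4) g=5 f=11, (1,0) g=2 f=11, (1,5) g=5 f=9, (2,1) g=2 f=9, (2,2) g=3 f=9, (2,3) g=4 f=9, (2,4) g=5 f=9]
step 2: expand (1,5) (f=9, h=4) → closed; open now [(0,0) g=1 f=11, (0,4) g=5 f=11, (0,5) g=6 f=11, (1,0) g=2 f=11, (2,1) g=2 f=9, (2,2) g=3 f=9, (2,3) g=4 f=9, (2,4) g=5 f=9, (2,5) g=6 f=9]
step 3: expand (2,5) (f=9, h=3) → closed; open now [(0,0) g=1 f=11, (0,4) g=5 f=11, (0,5) g=6 f=11, (1,0) g=2 f=11, (2,1) g=2 f=9, (2,2) g=3 f=9, (2,3) g=4 f=9, (2,4) g=5 f=9, (3,5) g=7 f=9]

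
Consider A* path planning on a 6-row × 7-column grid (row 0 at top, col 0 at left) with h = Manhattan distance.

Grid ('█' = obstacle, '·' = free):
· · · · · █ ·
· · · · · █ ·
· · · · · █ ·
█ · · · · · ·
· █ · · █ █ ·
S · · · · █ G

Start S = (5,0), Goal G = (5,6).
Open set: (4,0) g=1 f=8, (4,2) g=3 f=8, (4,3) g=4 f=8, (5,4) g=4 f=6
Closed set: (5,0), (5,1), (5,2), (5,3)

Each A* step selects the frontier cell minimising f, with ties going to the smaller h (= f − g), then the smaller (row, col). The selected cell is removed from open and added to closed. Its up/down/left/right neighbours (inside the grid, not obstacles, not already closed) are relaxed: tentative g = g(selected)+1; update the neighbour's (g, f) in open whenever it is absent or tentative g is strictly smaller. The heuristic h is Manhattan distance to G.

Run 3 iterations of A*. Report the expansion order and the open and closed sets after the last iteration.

order=[(5,4) → (4,3) → (4,2)]; open=[(3,2) g=4 f=10, (3,3) g=5 f=10, (4,0) g=1 f=8]; closed=[(4,2), (4,3), (5,0), (5,1), (5,2), (5,3), (5,4)]

step 1: expand (5,4) (f=6, h=2) → closed; open now [(4,0) g=1 f=8, (4,2) g=3 f=8, (4,3) g=4 f=8]
step 2: expand (4,3) (f=8, h=4) → closed; open now [(3,3) g=5 f=10, (4,0) g=1 f=8, (4,2) g=3 f=8]
step 3: expand (4,2) (f=8, h=5) → closed; open now [(3,2) g=4 f=10, (3,3) g=5 f=10, (4,0) g=1 f=8]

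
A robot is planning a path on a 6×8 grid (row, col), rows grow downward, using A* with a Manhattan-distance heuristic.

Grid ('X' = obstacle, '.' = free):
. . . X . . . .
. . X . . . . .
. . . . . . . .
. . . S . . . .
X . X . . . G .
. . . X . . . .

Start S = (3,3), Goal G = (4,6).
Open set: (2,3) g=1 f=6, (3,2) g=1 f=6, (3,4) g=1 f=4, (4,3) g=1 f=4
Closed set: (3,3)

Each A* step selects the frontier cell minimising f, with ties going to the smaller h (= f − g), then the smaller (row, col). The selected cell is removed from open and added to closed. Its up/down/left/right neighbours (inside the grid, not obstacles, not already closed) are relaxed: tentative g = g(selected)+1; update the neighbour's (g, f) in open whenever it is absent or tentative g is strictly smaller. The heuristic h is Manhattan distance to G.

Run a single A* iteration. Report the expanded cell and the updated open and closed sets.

step 1: expand (3,4) (f=4, h=3) → closed; open now [(2,3) g=1 f=6, (2,4) g=2 f=6, (3,2) g=1 f=6, (3,5) g=2 f=4, (4,3) g=1 f=4, (4,4) g=2 f=4]

expanded=(3,4); open=[(2,3) g=1 f=6, (2,4) g=2 f=6, (3,2) g=1 f=6, (3,5) g=2 f=4, (4,3) g=1 f=4, (4,4) g=2 f=4]; closed=[(3,3), (3,4)]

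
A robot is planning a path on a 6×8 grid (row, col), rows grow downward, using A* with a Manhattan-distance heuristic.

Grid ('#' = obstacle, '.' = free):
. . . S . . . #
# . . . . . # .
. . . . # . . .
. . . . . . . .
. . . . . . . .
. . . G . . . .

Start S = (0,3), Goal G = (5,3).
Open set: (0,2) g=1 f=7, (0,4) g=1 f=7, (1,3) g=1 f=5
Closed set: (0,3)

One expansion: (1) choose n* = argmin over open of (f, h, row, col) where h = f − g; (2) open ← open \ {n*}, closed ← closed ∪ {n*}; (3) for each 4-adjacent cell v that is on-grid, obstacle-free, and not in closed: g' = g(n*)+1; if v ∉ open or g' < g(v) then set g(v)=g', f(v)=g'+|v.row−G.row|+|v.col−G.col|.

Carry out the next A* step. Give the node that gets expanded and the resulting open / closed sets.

step 1: expand (1,3) (f=5, h=4) → closed; open now [(0,2) g=1 f=7, (0,4) g=1 f=7, (1,2) g=2 f=7, (1,4) g=2 f=7, (2,3) g=2 f=5]

expanded=(1,3); open=[(0,2) g=1 f=7, (0,4) g=1 f=7, (1,2) g=2 f=7, (1,4) g=2 f=7, (2,3) g=2 f=5]; closed=[(0,3), (1,3)]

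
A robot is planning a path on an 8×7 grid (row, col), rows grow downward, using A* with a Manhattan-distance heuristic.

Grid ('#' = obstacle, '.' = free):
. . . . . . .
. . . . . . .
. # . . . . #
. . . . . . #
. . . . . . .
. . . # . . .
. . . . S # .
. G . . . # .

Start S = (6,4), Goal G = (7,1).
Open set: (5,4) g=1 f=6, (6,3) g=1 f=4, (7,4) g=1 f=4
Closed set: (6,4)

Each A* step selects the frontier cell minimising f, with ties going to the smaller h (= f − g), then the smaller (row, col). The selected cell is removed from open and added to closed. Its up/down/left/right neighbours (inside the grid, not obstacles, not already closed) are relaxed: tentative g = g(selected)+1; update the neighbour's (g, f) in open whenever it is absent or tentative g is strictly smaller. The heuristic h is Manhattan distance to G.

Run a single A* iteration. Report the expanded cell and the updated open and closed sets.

step 1: expand (6,3) (f=4, h=3) → closed; open now [(5,4) g=1 f=6, (6,2) g=2 f=4, (7,3) g=2 f=4, (7,4) g=1 f=4]

expanded=(6,3); open=[(5,4) g=1 f=6, (6,2) g=2 f=4, (7,3) g=2 f=4, (7,4) g=1 f=4]; closed=[(6,3), (6,4)]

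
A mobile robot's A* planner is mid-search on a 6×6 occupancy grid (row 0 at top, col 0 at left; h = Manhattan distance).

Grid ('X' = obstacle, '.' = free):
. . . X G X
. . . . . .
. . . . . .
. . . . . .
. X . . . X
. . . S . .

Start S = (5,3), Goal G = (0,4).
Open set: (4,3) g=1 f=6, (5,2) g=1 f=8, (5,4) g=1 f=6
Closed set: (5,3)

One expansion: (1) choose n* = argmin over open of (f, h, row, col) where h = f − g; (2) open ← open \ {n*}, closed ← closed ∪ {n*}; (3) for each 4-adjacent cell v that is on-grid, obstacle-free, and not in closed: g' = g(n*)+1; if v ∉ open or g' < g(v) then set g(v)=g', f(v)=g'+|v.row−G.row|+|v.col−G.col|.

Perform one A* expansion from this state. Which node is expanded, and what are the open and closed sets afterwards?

step 1: expand (4,3) (f=6, h=5) → closed; open now [(3,3) g=2 f=6, (4,2) g=2 f=8, (4,4) g=2 f=6, (5,2) g=1 f=8, (5,4) g=1 f=6]

expanded=(4,3); open=[(3,3) g=2 f=6, (4,2) g=2 f=8, (4,4) g=2 f=6, (5,2) g=1 f=8, (5,4) g=1 f=6]; closed=[(4,3), (5,3)]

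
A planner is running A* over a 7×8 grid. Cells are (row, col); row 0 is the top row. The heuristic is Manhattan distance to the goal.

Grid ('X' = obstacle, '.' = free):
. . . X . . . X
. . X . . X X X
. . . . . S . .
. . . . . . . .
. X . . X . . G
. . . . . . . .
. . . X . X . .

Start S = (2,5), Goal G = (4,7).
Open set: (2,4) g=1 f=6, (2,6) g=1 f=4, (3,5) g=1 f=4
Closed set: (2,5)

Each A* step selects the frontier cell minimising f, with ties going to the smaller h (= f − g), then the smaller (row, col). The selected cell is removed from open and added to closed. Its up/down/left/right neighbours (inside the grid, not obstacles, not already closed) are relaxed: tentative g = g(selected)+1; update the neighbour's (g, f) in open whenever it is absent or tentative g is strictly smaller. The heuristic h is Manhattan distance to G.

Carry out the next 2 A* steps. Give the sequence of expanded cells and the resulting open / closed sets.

order=[(2,6) → (2,7)]; open=[(2,4) g=1 f=6, (3,5) g=1 f=4, (3,6) g=2 f=4, (3,7) g=3 f=4]; closed=[(2,5), (2,6), (2,7)]

step 1: expand (2,6) (f=4, h=3) → closed; open now [(2,4) g=1 f=6, (2,7) g=2 f=4, (3,5) g=1 f=4, (3,6) g=2 f=4]
step 2: expand (2,7) (f=4, h=2) → closed; open now [(2,4) g=1 f=6, (3,5) g=1 f=4, (3,6) g=2 f=4, (3,7) g=3 f=4]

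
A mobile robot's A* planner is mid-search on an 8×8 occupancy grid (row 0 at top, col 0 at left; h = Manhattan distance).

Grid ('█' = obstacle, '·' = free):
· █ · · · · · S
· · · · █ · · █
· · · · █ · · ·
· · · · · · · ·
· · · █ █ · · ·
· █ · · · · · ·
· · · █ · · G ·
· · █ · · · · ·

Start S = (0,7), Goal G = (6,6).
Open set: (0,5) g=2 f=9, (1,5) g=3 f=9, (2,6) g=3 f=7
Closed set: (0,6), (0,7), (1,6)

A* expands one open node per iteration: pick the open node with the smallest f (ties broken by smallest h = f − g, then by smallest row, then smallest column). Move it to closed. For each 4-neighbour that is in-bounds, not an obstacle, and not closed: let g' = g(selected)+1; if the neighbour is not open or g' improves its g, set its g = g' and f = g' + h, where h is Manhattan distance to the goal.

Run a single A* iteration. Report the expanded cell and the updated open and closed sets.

expanded=(2,6); open=[(0,5) g=2 f=9, (1,5) g=3 f=9, (2,5) g=4 f=9, (2,7) g=4 f=9, (3,6) g=4 f=7]; closed=[(0,6), (0,7), (1,6), (2,6)]

step 1: expand (2,6) (f=7, h=4) → closed; open now [(0,5) g=2 f=9, (1,5) g=3 f=9, (2,5) g=4 f=9, (2,7) g=4 f=9, (3,6) g=4 f=7]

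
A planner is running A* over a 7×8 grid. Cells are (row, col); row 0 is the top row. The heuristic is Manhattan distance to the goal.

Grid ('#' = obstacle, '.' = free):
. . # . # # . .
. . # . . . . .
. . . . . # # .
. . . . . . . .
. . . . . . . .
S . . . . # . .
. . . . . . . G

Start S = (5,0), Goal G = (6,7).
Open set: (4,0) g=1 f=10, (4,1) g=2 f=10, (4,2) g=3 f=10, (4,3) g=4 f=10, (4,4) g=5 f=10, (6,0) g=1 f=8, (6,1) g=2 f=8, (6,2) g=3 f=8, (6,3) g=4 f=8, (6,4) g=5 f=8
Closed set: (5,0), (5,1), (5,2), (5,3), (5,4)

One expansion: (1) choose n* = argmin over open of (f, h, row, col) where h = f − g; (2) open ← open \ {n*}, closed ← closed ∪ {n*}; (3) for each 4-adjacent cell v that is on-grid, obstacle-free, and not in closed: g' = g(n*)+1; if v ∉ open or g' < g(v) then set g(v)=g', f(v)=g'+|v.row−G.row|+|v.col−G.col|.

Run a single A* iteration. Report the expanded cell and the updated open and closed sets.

step 1: expand (6,4) (f=8, h=3) → closed; open now [(4,0) g=1 f=10, (4,1) g=2 f=10, (4,2) g=3 f=10, (4,3) g=4 f=10, (4,4) g=5 f=10, (6,0) g=1 f=8, (6,1) g=2 f=8, (6,2) g=3 f=8, (6,3) g=4 f=8, (6,5) g=6 f=8]

expanded=(6,4); open=[(4,0) g=1 f=10, (4,1) g=2 f=10, (4,2) g=3 f=10, (4,3) g=4 f=10, (4,4) g=5 f=10, (6,0) g=1 f=8, (6,1) g=2 f=8, (6,2) g=3 f=8, (6,3) g=4 f=8, (6,5) g=6 f=8]; closed=[(5,0), (5,1), (5,2), (5,3), (5,4), (6,4)]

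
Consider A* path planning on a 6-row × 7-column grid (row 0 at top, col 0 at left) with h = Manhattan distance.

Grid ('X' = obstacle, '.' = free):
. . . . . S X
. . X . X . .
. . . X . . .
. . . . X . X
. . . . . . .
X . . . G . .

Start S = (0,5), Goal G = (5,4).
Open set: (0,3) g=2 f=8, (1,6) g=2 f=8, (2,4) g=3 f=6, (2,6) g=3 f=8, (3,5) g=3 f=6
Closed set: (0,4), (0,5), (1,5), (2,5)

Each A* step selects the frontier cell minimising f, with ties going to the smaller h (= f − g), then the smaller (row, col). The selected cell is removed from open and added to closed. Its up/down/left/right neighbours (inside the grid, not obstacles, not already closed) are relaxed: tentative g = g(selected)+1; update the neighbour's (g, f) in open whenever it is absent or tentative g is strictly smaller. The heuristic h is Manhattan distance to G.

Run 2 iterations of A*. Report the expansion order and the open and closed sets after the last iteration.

step 1: expand (2,4) (f=6, h=3) → closed; open now [(0,3) g=2 f=8, (1,6) g=2 f=8, (2,6) g=3 f=8, (3,5) g=3 f=6]
step 2: expand (3,5) (f=6, h=3) → closed; open now [(0,3) g=2 f=8, (1,6) g=2 f=8, (2,6) g=3 f=8, (4,5) g=4 f=6]

order=[(2,4) → (3,5)]; open=[(0,3) g=2 f=8, (1,6) g=2 f=8, (2,6) g=3 f=8, (4,5) g=4 f=6]; closed=[(0,4), (0,5), (1,5), (2,4), (2,5), (3,5)]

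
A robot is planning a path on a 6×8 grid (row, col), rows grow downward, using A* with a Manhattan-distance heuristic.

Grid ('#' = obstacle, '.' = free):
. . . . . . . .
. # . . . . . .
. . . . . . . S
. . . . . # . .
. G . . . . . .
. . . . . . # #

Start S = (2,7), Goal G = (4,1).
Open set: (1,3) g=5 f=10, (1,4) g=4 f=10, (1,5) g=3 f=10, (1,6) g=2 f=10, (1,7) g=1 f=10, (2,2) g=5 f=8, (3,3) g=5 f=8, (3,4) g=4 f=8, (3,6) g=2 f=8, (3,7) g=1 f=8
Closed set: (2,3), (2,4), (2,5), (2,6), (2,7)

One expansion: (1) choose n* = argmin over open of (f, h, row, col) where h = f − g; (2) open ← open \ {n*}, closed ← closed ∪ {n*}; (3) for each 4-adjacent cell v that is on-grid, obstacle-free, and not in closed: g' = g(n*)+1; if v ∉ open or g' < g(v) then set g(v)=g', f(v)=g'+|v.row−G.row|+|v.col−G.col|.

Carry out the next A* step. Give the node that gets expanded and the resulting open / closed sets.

step 1: expand (2,2) (f=8, h=3) → closed; open now [(1,2) g=6 f=10, (1,3) g=5 f=10, (1,4) g=4 f=10, (1,5) g=3 f=10, (1,6) g=2 f=10, (1,7) g=1 f=10, (2,1) g=6 f=8, (3,2) g=6 f=8, (3,3) g=5 f=8, (3,4) g=4 f=8, (3,6) g=2 f=8, (3,7) g=1 f=8]

expanded=(2,2); open=[(1,2) g=6 f=10, (1,3) g=5 f=10, (1,4) g=4 f=10, (1,5) g=3 f=10, (1,6) g=2 f=10, (1,7) g=1 f=10, (2,1) g=6 f=8, (3,2) g=6 f=8, (3,3) g=5 f=8, (3,4) g=4 f=8, (3,6) g=2 f=8, (3,7) g=1 f=8]; closed=[(2,2), (2,3), (2,4), (2,5), (2,6), (2,7)]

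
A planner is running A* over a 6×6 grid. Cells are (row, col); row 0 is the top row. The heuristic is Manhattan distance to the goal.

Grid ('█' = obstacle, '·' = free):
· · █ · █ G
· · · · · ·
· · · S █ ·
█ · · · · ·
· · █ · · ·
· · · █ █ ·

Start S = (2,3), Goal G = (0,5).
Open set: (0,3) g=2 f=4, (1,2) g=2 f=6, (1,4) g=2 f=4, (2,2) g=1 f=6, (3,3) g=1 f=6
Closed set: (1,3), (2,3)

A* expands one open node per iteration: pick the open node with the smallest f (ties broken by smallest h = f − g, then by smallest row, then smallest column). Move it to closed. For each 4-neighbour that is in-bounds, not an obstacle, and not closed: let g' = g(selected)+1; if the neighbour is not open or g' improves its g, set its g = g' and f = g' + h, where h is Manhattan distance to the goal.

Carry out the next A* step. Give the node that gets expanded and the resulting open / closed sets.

expanded=(0,3); open=[(1,2) g=2 f=6, (1,4) g=2 f=4, (2,2) g=1 f=6, (3,3) g=1 f=6]; closed=[(0,3), (1,3), (2,3)]

step 1: expand (0,3) (f=4, h=2) → closed; open now [(1,2) g=2 f=6, (1,4) g=2 f=4, (2,2) g=1 f=6, (3,3) g=1 f=6]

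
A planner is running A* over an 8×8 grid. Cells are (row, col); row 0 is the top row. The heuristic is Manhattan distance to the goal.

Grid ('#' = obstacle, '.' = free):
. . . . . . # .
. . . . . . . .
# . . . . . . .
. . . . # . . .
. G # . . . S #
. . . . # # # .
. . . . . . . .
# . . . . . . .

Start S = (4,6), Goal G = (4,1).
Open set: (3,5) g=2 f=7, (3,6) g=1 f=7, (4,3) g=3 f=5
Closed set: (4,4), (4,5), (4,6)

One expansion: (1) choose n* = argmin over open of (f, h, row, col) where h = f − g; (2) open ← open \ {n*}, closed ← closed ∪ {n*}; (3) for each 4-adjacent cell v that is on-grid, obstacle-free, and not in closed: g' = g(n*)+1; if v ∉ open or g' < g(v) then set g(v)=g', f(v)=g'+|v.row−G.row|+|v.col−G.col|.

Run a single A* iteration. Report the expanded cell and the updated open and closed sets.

expanded=(4,3); open=[(3,3) g=4 f=7, (3,5) g=2 f=7, (3,6) g=1 f=7, (5,3) g=4 f=7]; closed=[(4,3), (4,4), (4,5), (4,6)]

step 1: expand (4,3) (f=5, h=2) → closed; open now [(3,3) g=4 f=7, (3,5) g=2 f=7, (3,6) g=1 f=7, (5,3) g=4 f=7]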